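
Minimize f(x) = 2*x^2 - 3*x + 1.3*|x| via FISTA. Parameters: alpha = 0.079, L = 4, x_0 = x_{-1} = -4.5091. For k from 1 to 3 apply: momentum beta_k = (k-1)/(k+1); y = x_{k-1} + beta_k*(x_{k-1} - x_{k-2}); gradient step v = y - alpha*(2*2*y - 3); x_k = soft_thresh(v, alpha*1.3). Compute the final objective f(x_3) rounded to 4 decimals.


FISTA on f(x) = 2*x^2 - 3*x + 1.3*|x|
L = 4, alpha = 0.079
Iteration 1: beta = 0.0, y = -4.5091 + 0.0*(-4.5091 + 4.5091) = -4.5091
  grad(y) = -21.0364, v = y - alpha*grad = -2.8472
  prox(v) = soft_thresh(-2.8472, 0.1027) = -2.7445
Iteration 2: beta = 0.3333, y = -2.7445 + 0.3333*(-2.7445 + 4.5091) = -2.1563
  grad(y) = -11.6253, v = y - alpha*grad = -1.2379
  prox(v) = soft_thresh(-1.2379, 0.1027) = -1.1352
Iteration 3: beta = 0.5, y = -1.1352 + 0.5*(-1.1352 + 2.7445) = -0.3306
  grad(y) = -4.3223, v = y - alpha*grad = 0.0109
  prox(v) = soft_thresh(0.0109, 0.1027) = 0.0
f(x_3) = 2*0.0^2 - 3*0.0 + 1.3*|0.0| = 0.0


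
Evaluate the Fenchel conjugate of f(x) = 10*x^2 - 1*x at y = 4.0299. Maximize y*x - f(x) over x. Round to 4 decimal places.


f*(y) = sup_x {y*x - a*x^2 - b*x} = sup_x {(y-b)*x - a*x^2}
FOC: (y - b) - 2a*x = 0 => x* = (y - b)/(2a)
x* = (4.0299 + 1)/(2*10) = 0.2515
f*(4.0299) = (y-b)^2/(4a) = (4.0299 + 1)^2/(4*10)
= 25.2999/40 = 0.6325


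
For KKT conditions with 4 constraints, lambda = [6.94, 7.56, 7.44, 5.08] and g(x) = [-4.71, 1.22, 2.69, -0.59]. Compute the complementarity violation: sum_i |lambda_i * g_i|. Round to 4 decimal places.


KKT complementary slackness check:
lambda_1 * g_1 = 6.94 * -4.71 = -32.6874
lambda_2 * g_2 = 7.56 * 1.22 = 9.2232
lambda_3 * g_3 = 7.44 * 2.69 = 20.0136
lambda_4 * g_4 = 5.08 * -0.59 = -2.9972
Total violation = 32.6874 + 9.2232 + 20.0136 + 2.9972 = 64.9214


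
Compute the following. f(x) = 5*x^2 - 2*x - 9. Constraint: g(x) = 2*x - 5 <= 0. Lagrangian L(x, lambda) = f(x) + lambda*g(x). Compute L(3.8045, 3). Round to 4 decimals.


Step 1: Evaluate f(x).
f(3.8045) = 5*3.8045^2 - 2*3.8045 - 9 = 55.7621
Step 2: Evaluate g(x).
g(3.8045) = 2*3.8045 - 5 = 2.609
Step 3: Compute Lagrangian.
L = 55.7621 + 3*2.609 = 63.5891


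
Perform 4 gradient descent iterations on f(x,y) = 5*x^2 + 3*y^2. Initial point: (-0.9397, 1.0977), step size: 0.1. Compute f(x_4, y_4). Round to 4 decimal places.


Gradient descent on f(x,y) = 5*x^2 + 3*y^2.
Starting point: (-0.9397, 1.0977), alpha = 0.1
Step 1: grad_x = 2*5*-0.9397 = -9.397, grad_y = 2*3*1.0977 = 6.5862
  x_1 = -0.9397 - 0.1*-9.397 = 0.0
  y_1 = 1.0977 - 0.1*6.5862 = 0.4391
Step 2: grad_x = 2*5*0.0 = 0.0, grad_y = 2*3*0.4391 = 2.6345
  x_2 = 0.0 - 0.1*0.0 = 0.0
  y_2 = 0.4391 - 0.1*2.6345 = 0.1756
Step 3: grad_x = 2*5*0.0 = 0.0, grad_y = 2*3*0.1756 = 1.0538
  x_3 = 0.0 - 0.1*0.0 = 0.0
  y_3 = 0.1756 - 0.1*1.0538 = 0.0703
Step 4: grad_x = 2*5*0.0 = 0.0, grad_y = 2*3*0.0703 = 0.4215
  x_4 = 0.0 - 0.1*0.0 = 0.0
  y_4 = 0.0703 - 0.1*0.4215 = 0.0281
f(0.0, 0.0281) = 5*0.0^2 + 3*0.0281^2 = 0.0024


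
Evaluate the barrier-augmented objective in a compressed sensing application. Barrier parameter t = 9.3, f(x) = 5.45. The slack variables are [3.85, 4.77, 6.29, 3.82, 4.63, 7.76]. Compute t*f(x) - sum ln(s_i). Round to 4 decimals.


Step 1: Compute log-barrier.
ln values: [1.3481, 1.5623, 1.839, 1.3403, 1.5326, 2.049]
phi = -(1.3481 + 1.5623 + 1.839 + 1.3403 + 1.5326 + 2.049) = -9.6712
Step 2: Compute augmented objective.
t*f(x) = 9.3*5.45 = 50.685
Total = 50.685 - 9.6712 = 41.0138


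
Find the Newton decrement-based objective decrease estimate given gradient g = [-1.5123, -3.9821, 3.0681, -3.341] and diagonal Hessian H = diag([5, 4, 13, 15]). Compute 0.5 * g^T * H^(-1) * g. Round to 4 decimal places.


Step 1: H is diagonal, so H^(-1) * g = [-0.3025, -0.9955, 0.236, -0.2227].
Step 2: g^T H^(-1) g = sum_i g_i^2 / H_ii
  = (-1.5123)^2/5 + (-3.9821)^2/4 + (3.0681)^2/13 + (-3.341)^2/15
  = 0.4574 + 3.9643 + 0.7241 + 0.7442 = 5.8899
Step 3: Objective decrease = 0.5 * g^T H^(-1) g = 2.945


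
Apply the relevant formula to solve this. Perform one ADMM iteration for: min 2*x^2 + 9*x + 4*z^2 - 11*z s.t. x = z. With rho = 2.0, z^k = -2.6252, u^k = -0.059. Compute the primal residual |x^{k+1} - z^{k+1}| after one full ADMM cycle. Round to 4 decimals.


ADMM iteration with rho = 2.0, z^k = -2.6252, u^k = -0.059
Step 1: x-update.
Minimize 2*x^2 + 9*x + (2.0/2)*(x + 2.6252 - 0.059)^2
FOC: (2*2 + 2.0)*x = -9 + 2.0*(-2.6252 + 0.059)
x^{k+1} = -2.3554
Step 2: z-update.
Minimize 4*z^2 - 11*z + (2.0/2)*(-2.3554 - z - 0.059)^2
FOC: (2*4 + 2.0)*z = 11 + 2.0*(-2.3554 - 0.059)
z^{k+1} = 0.6171
Step 3: u-update.
u^{k+1} = -0.059 - 2.3554 - 0.6171 = -3.0315
Step 4: Primal residual = |-2.3554 - 0.6171| = 2.9725


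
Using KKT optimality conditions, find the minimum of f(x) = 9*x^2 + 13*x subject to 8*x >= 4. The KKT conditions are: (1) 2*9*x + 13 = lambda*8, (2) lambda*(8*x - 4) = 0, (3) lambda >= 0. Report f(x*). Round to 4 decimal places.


Step 1: Try lambda = 0 (constraint inactive).
x_unc = -13/(2*9) = -0.7222
Check: 8*-0.7222 = -5.7776 < 4 -- violated!
Step 2: Constraint must be active: 8*x = 4
x* = 4/8 = 0.5
lambda = (2*9*0.5 + 13)/8 = 2.75
Step 3: Compute optimal value.
f(x*) = 9*0.5^2 + 13*0.5 = 8.75


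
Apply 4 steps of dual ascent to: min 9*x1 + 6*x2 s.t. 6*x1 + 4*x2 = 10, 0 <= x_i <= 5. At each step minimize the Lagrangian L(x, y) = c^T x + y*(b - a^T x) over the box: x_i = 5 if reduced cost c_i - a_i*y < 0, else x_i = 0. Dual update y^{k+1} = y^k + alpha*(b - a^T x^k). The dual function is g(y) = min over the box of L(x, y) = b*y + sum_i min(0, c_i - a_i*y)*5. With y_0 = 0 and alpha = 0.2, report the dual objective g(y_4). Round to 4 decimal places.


Dual ascent for LP: min 9*x1 + 6*x2, 6*x1 + 4*x2 = 10, 0 <= x_i <= 5
Step 1: y^k = 0.0, reduced costs: (9.0, 6.0)
  x^k = (0.0, 0.0), subgradient = b - a^T x = 10.0
  y^{k+1} = 0.0 + 0.2*10.0 = 2.0
Step 2: y^k = 2.0, reduced costs: (-3.0, -2.0)
  x^k = (5.0, 5.0), subgradient = b - a^T x = -40.0
  y^{k+1} = 2.0 + 0.2*-40.0 = -6.0
Step 3: y^k = -6.0, reduced costs: (45.0, 30.0)
  x^k = (0.0, 0.0), subgradient = b - a^T x = 10.0
  y^{k+1} = -6.0 + 0.2*10.0 = -4.0
Step 4: y^k = -4.0, reduced costs: (33.0, 22.0)
  x^k = (0.0, 0.0), subgradient = b - a^T x = 10.0
  y^{k+1} = -4.0 + 0.2*10.0 = -2.0
Dual objective at y_4 = -2.0: reduced costs (21.0, 14.0), box minimizer x = (0.0, 0.0)
g(y_4) = b*y + (c1 - a1*y)*x1 + (c2 - a2*y)*x2 = 10*(-2.0) + 21.0*0.0 + 14.0*0.0 = -20.0 + 0.0 + 0.0 = -20.0


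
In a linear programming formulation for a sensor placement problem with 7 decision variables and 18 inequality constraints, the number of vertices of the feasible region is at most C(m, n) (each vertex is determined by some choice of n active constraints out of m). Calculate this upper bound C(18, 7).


Each vertex corresponds to some choice of n active constraints out of m, so the number of vertices is at most C(m, n) = m! / (n!(m-n)!).
m = 18, n = 7
Numerator: 18 * 17 * 16 * 15 * 14 * 13 * 12
Denominator: 7! = 5040
C(18, 7) = 31824


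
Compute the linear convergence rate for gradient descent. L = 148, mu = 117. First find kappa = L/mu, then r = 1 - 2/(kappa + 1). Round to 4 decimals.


Step 1: Compute the condition number.
kappa = L/mu = 148/117 = 1.265
Step 2: Compute the convergence rate.
r = 1 - 2/(kappa + 1) = 1 - 2*mu/(L + mu) = (L - mu)/(L + mu) = 31/265 = 0.117


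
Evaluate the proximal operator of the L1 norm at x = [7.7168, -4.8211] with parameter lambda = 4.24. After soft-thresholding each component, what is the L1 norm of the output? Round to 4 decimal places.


Soft-thresholding with lambda = 4.24:
prox(7.7168) = sign(7.7168)*max(|7.7168| - 4.24, 0) = 3.4768
prox(-4.8211) = sign(-4.8211)*max(|-4.8211| - 4.24, 0) = -0.5811
prox(x) = [3.4768, -0.5811]
||prox(x)||_1 = 3.4768 + 0.5811 = 4.0579


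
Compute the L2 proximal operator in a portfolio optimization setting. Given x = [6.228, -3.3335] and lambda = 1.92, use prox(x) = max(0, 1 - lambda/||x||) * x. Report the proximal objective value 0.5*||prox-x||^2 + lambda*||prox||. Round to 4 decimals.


Step 1: Compute ||x||.
||x|| = 7.064
Step 2: Compute scaling factor.
scale = max(0, 1 - 1.92/7.064) = 0.7282
Step 3: prox(x) = [4.5352, -2.4275]
||prox(x)|| = 5.144
Step 4: Proximal objective.
0.5*||prox-x||^2 = 1.8432
lambda*||prox|| = 9.8765
Total = 11.7197


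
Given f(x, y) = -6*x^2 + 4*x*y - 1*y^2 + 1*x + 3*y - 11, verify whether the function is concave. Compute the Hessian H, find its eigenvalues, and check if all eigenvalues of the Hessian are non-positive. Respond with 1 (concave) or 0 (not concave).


The Hessian of f(x,y) = -6*x^2 + 4*x*y - 1*y^2 + 1*x + 3*y - 11 is:
H = [[-12, 4], [4, -2]]
Trace = -12 - 2 = -14
Determinant = -12*-2 - (4)^2 = 8
Discriminant = (-14)^2 - 4*8 = 164.0
Eigenvalues: lambda_1 = -13.4031, lambda_2 = -0.5969
The function is concave.

1


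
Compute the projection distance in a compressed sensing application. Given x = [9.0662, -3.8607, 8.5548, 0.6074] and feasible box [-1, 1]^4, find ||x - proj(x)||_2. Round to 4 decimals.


Project each component onto [-1, 1].
clip(9.0662) = 1.0, clip(-3.8607) = -1.0, clip(8.5548) = 1.0, clip(0.6074) = 0.6074
Projection = [1.0, -1.0, 1.0, 0.6074]
Squared diffs: [65.0636, 8.1836, 57.075, 0.0]
Distance = sqrt(130.3222) = 11.4159


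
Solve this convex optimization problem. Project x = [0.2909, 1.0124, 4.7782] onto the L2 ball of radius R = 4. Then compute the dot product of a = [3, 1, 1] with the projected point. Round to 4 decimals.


Step 1: Compute ||x|| (intermediates to 6 decimals).
||x|| = sqrt(0.2909^2 + 1.0124^2 + 4.7782^2) = 4.892931
Step 2: Project.
Since ||x|| > R, scale = R/||x|| = 4/4.892931 = 0.817506, proj(x) = scale * x
proj(x) = [0.237812, 0.827643, 3.906207]
Step 3: Dot product.
a^T * proj(x) = 3*0.237812 + 1*0.827643 + 1*3.906207 = 5.4473


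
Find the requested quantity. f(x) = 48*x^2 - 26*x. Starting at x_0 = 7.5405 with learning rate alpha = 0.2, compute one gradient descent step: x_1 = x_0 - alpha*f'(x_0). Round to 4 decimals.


We compute the gradient at x_0 and apply the update.
f'(x) = 96*x - 26
f'(7.5405) = 96*7.5405 - 26 = 697.888
x_1 = 7.5405 - 0.2*697.888 = -132.0371


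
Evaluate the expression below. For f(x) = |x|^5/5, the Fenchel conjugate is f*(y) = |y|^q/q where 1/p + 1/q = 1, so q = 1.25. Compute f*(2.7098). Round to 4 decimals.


The conjugate exponent q satisfies 1/p + 1/q = 1.
p = 5, so q = 5/(5 - 1) = 1.25
|y|^q = 2.7098^1.25 = 3.4767
f*(2.7098) = 3.4767 / 1.25 = 2.7814


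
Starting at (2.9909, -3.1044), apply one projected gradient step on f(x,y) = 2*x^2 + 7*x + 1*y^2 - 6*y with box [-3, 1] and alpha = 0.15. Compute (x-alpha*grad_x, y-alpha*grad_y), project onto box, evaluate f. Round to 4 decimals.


Step 1: Compute gradient at (2.9909, -3.1044).
grad_x = 2*2*2.9909 + 7 = 18.9636
grad_y = 2*1*-3.1044 - 6 = -12.2088
Step 2: Gradient step.
x_raw = 2.9909 - 0.15*18.9636 = 0.1464
y_raw = -3.1044 - 0.15*-12.2088 = -1.2731
Step 3: Project onto [-3, 1].
x_proj = clip(0.1464) = 0.1464
y_proj = clip(-1.2731) = -1.2731
Step 4: Evaluate f.
f(0.1464, -1.2731) = 10.3266


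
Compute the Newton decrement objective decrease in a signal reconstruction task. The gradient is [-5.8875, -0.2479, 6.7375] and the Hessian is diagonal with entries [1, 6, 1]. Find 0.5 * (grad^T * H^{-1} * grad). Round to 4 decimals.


Step 1: H is diagonal, so H^(-1) * g = [-5.8875, -0.0413, 6.7375].
Step 2: g^T H^(-1) g = sum_i g_i^2 / H_ii
  = (-5.8875)^2/1 + (-0.2479)^2/6 + (6.7375)^2/1
  = 34.6627 + 0.0102 + 45.3939 = 80.0668
Step 3: Objective decrease = 0.5 * g^T H^(-1) g = 40.0334


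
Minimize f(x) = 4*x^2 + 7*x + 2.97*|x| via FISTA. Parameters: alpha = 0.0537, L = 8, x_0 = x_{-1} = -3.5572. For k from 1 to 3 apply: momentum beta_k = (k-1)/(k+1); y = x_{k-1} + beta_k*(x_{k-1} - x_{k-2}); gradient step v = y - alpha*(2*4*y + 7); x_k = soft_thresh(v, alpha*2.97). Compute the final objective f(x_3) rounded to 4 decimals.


FISTA on f(x) = 4*x^2 + 7*x + 2.97*|x|
L = 8, alpha = 0.0537
Iteration 1: beta = 0.0, y = -3.5572 + 0.0*(-3.5572 + 3.5572) = -3.5572
  grad(y) = -21.4576, v = y - alpha*grad = -2.4049
  prox(v) = soft_thresh(-2.4049, 0.1595) = -2.2454
Iteration 2: beta = 0.3333, y = -2.2454 + 0.3333*(-2.2454 + 3.5572) = -1.8082
  grad(y) = -7.4655, v = y - alpha*grad = -1.4073
  prox(v) = soft_thresh(-1.4073, 0.1595) = -1.2478
Iteration 3: beta = 0.5, y = -1.2478 + 0.5*(-1.2478 + 2.2454) = -0.749
  grad(y) = 1.0082, v = y - alpha*grad = -0.8031
  prox(v) = soft_thresh(-0.8031, 0.1595) = -0.6436
f(x_3) = 4*(-0.6436)^2 + 7*(-0.6436) + 2.97*|-0.6436| = -0.9368


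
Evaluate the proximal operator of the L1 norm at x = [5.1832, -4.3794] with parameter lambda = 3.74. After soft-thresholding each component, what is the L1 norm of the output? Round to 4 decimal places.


Soft-thresholding with lambda = 3.74:
prox(5.1832) = sign(5.1832)*max(|5.1832| - 3.74, 0) = 1.4432
prox(-4.3794) = sign(-4.3794)*max(|-4.3794| - 3.74, 0) = -0.6394
prox(x) = [1.4432, -0.6394]
||prox(x)||_1 = 1.4432 + 0.6394 = 2.0826


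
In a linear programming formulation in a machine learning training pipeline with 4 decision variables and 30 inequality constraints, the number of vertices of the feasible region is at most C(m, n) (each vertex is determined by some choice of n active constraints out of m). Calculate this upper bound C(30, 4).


Each vertex corresponds to some choice of n active constraints out of m, so the number of vertices is at most C(m, n) = m! / (n!(m-n)!).
m = 30, n = 4
Numerator: 30 * 29 * 28 * 27
Denominator: 4! = 24
C(30, 4) = 27405


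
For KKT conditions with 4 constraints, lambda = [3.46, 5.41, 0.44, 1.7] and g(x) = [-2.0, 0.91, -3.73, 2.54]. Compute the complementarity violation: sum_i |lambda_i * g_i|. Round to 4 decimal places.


KKT complementary slackness check:
lambda_1 * g_1 = 3.46 * -2.0 = -6.92
lambda_2 * g_2 = 5.41 * 0.91 = 4.9231
lambda_3 * g_3 = 0.44 * -3.73 = -1.6412
lambda_4 * g_4 = 1.7 * 2.54 = 4.318
Total violation = 6.92 + 4.9231 + 1.6412 + 4.318 = 17.8023


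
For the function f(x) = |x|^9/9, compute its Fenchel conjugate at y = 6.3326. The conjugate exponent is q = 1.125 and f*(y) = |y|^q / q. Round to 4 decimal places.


The conjugate exponent q satisfies 1/p + 1/q = 1.
p = 9, so q = 9/(9 - 1) = 1.125
|y|^q = 6.3326^1.125 = 7.9759
f*(6.3326) = 7.9759 / 1.125 = 7.0897


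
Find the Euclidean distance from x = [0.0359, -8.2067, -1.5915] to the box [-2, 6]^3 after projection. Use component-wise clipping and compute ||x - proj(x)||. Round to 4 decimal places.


Project each component onto [-2, 6].
clip(0.0359) = 0.0359, clip(-8.2067) = -2.0, clip(-1.5915) = -1.5915
Projection = [0.0359, -2.0, -1.5915]
Squared diffs: [0.0, 38.5231, 0.0]
Distance = sqrt(38.5231) = 6.2067


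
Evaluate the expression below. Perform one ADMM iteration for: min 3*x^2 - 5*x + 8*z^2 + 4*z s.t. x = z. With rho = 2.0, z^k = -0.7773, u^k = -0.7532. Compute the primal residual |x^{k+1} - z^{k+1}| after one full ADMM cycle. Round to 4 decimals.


ADMM iteration with rho = 2.0, z^k = -0.7773, u^k = -0.7532
Step 1: x-update.
Minimize 3*x^2 - 5*x + (2.0/2)*(x + 0.7773 - 0.7532)^2
FOC: (2*3 + 2.0)*x = 5 + 2.0*(-0.7773 + 0.7532)
x^{k+1} = 0.619
Step 2: z-update.
Minimize 8*z^2 + 4*z + (2.0/2)*(0.619 - z - 0.7532)^2
FOC: (2*8 + 2.0)*z = -4 + 2.0*(0.619 - 0.7532)
z^{k+1} = -0.2371
Step 3: u-update.
u^{k+1} = -0.7532 + 0.619 + 0.2371 = 0.1029
Step 4: Primal residual = |0.619 + 0.2371| = 0.8561


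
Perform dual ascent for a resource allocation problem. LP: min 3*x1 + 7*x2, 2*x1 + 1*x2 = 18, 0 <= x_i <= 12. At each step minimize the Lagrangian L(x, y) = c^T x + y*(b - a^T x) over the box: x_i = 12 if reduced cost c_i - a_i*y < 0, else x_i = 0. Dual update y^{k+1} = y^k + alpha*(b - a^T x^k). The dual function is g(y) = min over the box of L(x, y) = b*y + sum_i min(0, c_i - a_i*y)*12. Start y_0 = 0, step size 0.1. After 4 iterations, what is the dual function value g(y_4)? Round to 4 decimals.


Dual ascent for LP: min 3*x1 + 7*x2, 2*x1 + 1*x2 = 18, 0 <= x_i <= 12
Step 1: y^k = 0.0, reduced costs: (3.0, 7.0)
  x^k = (0.0, 0.0), subgradient = b - a^T x = 18.0
  y^{k+1} = 0.0 + 0.1*18.0 = 1.8
Step 2: y^k = 1.8, reduced costs: (-0.6, 5.2)
  x^k = (12.0, 0.0), subgradient = b - a^T x = -6.0
  y^{k+1} = 1.8 + 0.1*-6.0 = 1.2
Step 3: y^k = 1.2, reduced costs: (0.6, 5.8)
  x^k = (0.0, 0.0), subgradient = b - a^T x = 18.0
  y^{k+1} = 1.2 + 0.1*18.0 = 3.0
Step 4: y^k = 3.0, reduced costs: (-3.0, 4.0)
  x^k = (12.0, 0.0), subgradient = b - a^T x = -6.0
  y^{k+1} = 3.0 + 0.1*-6.0 = 2.4
Dual objective at y_4 = 2.4: reduced costs (-1.8, 4.6), box minimizer x = (12.0, 0.0)
g(y_4) = b*y + (c1 - a1*y)*x1 + (c2 - a2*y)*x2 = 18*2.4 + (-1.8)*12.0 + 4.6*0.0 = 43.2 - 21.6 + 0.0 = 21.6


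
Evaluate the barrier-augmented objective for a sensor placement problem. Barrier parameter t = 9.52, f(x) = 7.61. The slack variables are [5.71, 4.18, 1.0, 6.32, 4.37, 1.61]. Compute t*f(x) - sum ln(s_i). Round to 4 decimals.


Step 1: Compute log-barrier.
ln values: [1.7422, 1.4303, 0.0, 1.8437, 1.4748, 0.4762]
phi = -(1.7422 + 1.4303 + 0.0 + 1.8437 + 1.4748 + 0.4762) = -6.9672
Step 2: Compute augmented objective.
t*f(x) = 9.52*7.61 = 72.4472
Total = 72.4472 - 6.9672 = 65.48


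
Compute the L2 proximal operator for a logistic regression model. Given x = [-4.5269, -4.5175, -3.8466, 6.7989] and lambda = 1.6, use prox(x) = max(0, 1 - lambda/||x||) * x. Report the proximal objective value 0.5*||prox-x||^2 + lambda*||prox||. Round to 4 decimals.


Step 1: Compute ||x||.
||x|| = 10.0956
Step 2: Compute scaling factor.
scale = max(0, 1 - 1.6/10.0956) = 0.8415
Step 3: prox(x) = [-3.8095, -3.8015, -3.237, 5.7214]
||prox(x)|| = 8.4956
Step 4: Proximal objective.
0.5*||prox-x||^2 = 1.28
lambda*||prox|| = 13.593
Total = 14.873


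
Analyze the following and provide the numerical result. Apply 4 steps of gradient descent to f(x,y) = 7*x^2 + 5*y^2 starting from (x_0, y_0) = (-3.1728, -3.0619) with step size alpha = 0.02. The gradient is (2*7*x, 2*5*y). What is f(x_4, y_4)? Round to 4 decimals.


Gradient descent on f(x,y) = 7*x^2 + 5*y^2.
Starting point: (-3.1728, -3.0619), alpha = 0.02
Step 1: grad_x = 2*7*-3.1728 = -44.4192, grad_y = 2*5*-3.0619 = -30.619
  x_1 = -3.1728 - 0.02*-44.4192 = -2.2844
  y_1 = -3.0619 - 0.02*-30.619 = -2.4495
Step 2: grad_x = 2*7*-2.2844 = -31.9818, grad_y = 2*5*-2.4495 = -24.4952
  x_2 = -2.2844 - 0.02*-31.9818 = -1.6448
  y_2 = -2.4495 - 0.02*-24.4952 = -1.9596
Step 3: grad_x = 2*7*-1.6448 = -23.0269, grad_y = 2*5*-1.9596 = -19.5962
  x_3 = -1.6448 - 0.02*-23.0269 = -1.1842
  y_3 = -1.9596 - 0.02*-19.5962 = -1.5677
Step 4: grad_x = 2*7*-1.1842 = -16.5794, grad_y = 2*5*-1.5677 = -15.6769
  x_4 = -1.1842 - 0.02*-16.5794 = -0.8527
  y_4 = -1.5677 - 0.02*-15.6769 = -1.2542
f(-0.8527, -1.2542) = 7*(-0.8527)^2 + 5*(-1.2542)^2 = 12.9536


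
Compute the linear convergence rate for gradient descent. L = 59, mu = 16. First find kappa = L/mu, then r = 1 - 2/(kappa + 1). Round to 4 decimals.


Step 1: Compute the condition number.
kappa = L/mu = 59/16 = 3.6875
Step 2: Compute the convergence rate.
r = 1 - 2/(kappa + 1) = 1 - 2*mu/(L + mu) = (L - mu)/(L + mu) = 43/75 = 0.5733


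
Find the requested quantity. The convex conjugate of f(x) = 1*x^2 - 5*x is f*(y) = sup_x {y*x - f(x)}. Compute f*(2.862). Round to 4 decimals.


f*(y) = sup_x {y*x - a*x^2 - b*x} = sup_x {(y-b)*x - a*x^2}
FOC: (y - b) - 2a*x = 0 => x* = (y - b)/(2a)
x* = (2.862 + 5)/(2*1) = 3.931
f*(2.862) = (y-b)^2/(4a) = (2.862 + 5)^2/(4*1)
= 61.811/4 = 15.4528


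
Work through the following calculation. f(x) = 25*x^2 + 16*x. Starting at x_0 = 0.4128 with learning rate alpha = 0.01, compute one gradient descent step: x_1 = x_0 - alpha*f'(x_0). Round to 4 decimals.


We compute the gradient at x_0 and apply the update.
f'(x) = 50*x + 16
f'(0.4128) = 50*0.4128 + 16 = 36.64
x_1 = 0.4128 - 0.01*36.64 = 0.0464


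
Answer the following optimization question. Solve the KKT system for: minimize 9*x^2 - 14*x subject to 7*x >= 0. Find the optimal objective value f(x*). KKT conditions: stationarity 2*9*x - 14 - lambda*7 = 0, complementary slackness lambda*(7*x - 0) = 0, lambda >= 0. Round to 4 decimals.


Step 1: Try lambda = 0 (constraint inactive).
Stationarity: 2*9*x - 14 = 0
x* = 14/(2*9) = 7/9 = 0.7778 (rounded; the exact value 7/9 is used below)
Check constraint: 7*0.7778 = 5.4446 >= 0 -- satisfied.
Step 2: Compute optimal value.
f(x*) = 9*(7/9)^2 - 14*(7/9) = -5.4444


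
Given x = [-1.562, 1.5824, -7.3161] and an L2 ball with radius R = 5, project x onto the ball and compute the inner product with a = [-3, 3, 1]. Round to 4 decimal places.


Step 1: Compute ||x|| (intermediates to 6 decimals).
||x|| = sqrt((-1.562)^2 + 1.5824^2 + (-7.3161)^2) = 7.646512
Step 2: Project.
Since ||x|| > R, scale = R/||x|| = 5/7.646512 = 0.653893, proj(x) = scale * x
proj(x) = [-1.021381, 1.03472, -4.783947]
Step 3: Dot product.
a^T * proj(x) = -3*(-1.021381) + 3*1.03472 + 1*(-4.783947) = 1.3844


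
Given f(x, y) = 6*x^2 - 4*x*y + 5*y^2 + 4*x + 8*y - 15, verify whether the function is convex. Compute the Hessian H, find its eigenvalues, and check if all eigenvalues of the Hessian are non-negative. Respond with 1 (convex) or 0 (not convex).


The Hessian of f(x,y) = 6*x^2 - 4*x*y + 5*y^2 + 4*x + 8*y - 15 is:
H = [[12, -4], [-4, 10]]
Trace = 12 + 10 = 22
Determinant = 12*10 - (-4)^2 = 104
Discriminant = (22)^2 - 4*104 = 68.0
Eigenvalues: lambda_1 = 6.8769, lambda_2 = 15.1231
The function is convex.

1


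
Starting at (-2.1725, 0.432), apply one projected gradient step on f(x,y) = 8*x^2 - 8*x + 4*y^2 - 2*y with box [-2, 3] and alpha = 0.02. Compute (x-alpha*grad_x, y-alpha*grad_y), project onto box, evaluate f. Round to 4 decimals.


Step 1: Compute gradient at (-2.1725, 0.432).
grad_x = 2*8*-2.1725 - 8 = -42.76
grad_y = 2*4*0.432 - 2 = 1.456
Step 2: Gradient step.
x_raw = -2.1725 - 0.02*-42.76 = -1.3173
y_raw = 0.432 - 0.02*1.456 = 0.4029
Step 3: Project onto [-2, 3].
x_proj = clip(-1.3173) = -1.3173
y_proj = clip(0.4029) = 0.4029
Step 4: Evaluate f.
f(-1.3173, 0.4029) = 24.2641


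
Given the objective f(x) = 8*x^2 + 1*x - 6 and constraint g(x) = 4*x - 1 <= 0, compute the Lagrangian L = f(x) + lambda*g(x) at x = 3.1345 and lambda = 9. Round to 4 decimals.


Step 1: Evaluate f(x).
f(3.1345) = 8*3.1345^2 + 1*3.1345 - 6 = 75.7352
Step 2: Evaluate g(x).
g(3.1345) = 4*3.1345 - 1 = 11.538
Step 3: Compute Lagrangian.
L = 75.7352 + 9*11.538 = 179.5772


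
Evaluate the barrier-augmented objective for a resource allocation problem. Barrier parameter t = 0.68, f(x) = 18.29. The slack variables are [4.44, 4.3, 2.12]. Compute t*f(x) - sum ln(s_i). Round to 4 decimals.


Step 1: Compute log-barrier.
ln values: [1.4907, 1.4586, 0.7514]
phi = -(1.4907 + 1.4586 + 0.7514) = -3.7007
Step 2: Compute augmented objective.
t*f(x) = 0.68*18.29 = 12.4372
Total = 12.4372 - 3.7007 = 8.7365


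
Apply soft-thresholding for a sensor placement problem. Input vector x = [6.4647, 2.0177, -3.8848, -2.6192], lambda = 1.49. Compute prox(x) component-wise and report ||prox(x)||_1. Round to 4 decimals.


Soft-thresholding with lambda = 1.49:
prox(6.4647) = sign(6.4647)*max(|6.4647| - 1.49, 0) = 4.9747
prox(2.0177) = sign(2.0177)*max(|2.0177| - 1.49, 0) = 0.5277
prox(-3.8848) = sign(-3.8848)*max(|-3.8848| - 1.49, 0) = -2.3948
prox(-2.6192) = sign(-2.6192)*max(|-2.6192| - 1.49, 0) = -1.1292
prox(x) = [4.9747, 0.5277, -2.3948, -1.1292]
||prox(x)||_1 = 4.9747 + 0.5277 + 2.3948 + 1.1292 = 9.0264


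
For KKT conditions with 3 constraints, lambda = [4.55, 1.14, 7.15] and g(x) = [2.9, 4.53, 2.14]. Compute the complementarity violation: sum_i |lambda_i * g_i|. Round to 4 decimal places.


KKT complementary slackness check:
lambda_1 * g_1 = 4.55 * 2.9 = 13.195
lambda_2 * g_2 = 1.14 * 4.53 = 5.1642
lambda_3 * g_3 = 7.15 * 2.14 = 15.301
Total violation = 13.195 + 5.1642 + 15.301 = 33.6602


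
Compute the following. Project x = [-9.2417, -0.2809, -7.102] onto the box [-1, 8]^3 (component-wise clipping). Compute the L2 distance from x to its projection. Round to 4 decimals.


Project each component onto [-1, 8].
clip(-9.2417) = -1.0, clip(-0.2809) = -0.2809, clip(-7.102) = -1.0
Projection = [-1.0, -0.2809, -1.0]
Squared diffs: [67.9256, 0.0, 37.2344]
Distance = sqrt(105.16) = 10.2548


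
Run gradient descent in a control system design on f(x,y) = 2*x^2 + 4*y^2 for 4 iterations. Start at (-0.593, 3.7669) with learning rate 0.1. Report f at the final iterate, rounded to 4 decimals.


Gradient descent on f(x,y) = 2*x^2 + 4*y^2.
Starting point: (-0.593, 3.7669), alpha = 0.1
Step 1: grad_x = 2*2*-0.593 = -2.372, grad_y = 2*4*3.7669 = 30.1352
  x_1 = -0.593 - 0.1*-2.372 = -0.3558
  y_1 = 3.7669 - 0.1*30.1352 = 0.7534
Step 2: grad_x = 2*2*-0.3558 = -1.4232, grad_y = 2*4*0.7534 = 6.027
  x_2 = -0.3558 - 0.1*-1.4232 = -0.2135
  y_2 = 0.7534 - 0.1*6.027 = 0.1507
Step 3: grad_x = 2*2*-0.2135 = -0.8539, grad_y = 2*4*0.1507 = 1.2054
  x_3 = -0.2135 - 0.1*-0.8539 = -0.1281
  y_3 = 0.1507 - 0.1*1.2054 = 0.0301
Step 4: grad_x = 2*2*-0.1281 = -0.5124, grad_y = 2*4*0.0301 = 0.2411
  x_4 = -0.1281 - 0.1*-0.5124 = -0.0769
  y_4 = 0.0301 - 0.1*0.2411 = 0.006
f(-0.0769, 0.006) = 2*(-0.0769)^2 + 4*0.006^2 = 0.012


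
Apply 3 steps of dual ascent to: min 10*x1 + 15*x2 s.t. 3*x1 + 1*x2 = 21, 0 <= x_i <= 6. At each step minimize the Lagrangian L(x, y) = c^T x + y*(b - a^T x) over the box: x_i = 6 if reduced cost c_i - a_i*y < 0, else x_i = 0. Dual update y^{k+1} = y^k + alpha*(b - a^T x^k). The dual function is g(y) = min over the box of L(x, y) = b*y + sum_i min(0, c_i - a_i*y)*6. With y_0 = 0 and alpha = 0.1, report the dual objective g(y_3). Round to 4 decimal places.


Dual ascent for LP: min 10*x1 + 15*x2, 3*x1 + 1*x2 = 21, 0 <= x_i <= 6
Step 1: y^k = 0.0, reduced costs: (10.0, 15.0)
  x^k = (0.0, 0.0), subgradient = b - a^T x = 21.0
  y^{k+1} = 0.0 + 0.1*21.0 = 2.1
Step 2: y^k = 2.1, reduced costs: (3.7, 12.9)
  x^k = (0.0, 0.0), subgradient = b - a^T x = 21.0
  y^{k+1} = 2.1 + 0.1*21.0 = 4.2
Step 3: y^k = 4.2, reduced costs: (-2.6, 10.8)
  x^k = (6.0, 0.0), subgradient = b - a^T x = 3.0
  y^{k+1} = 4.2 + 0.1*3.0 = 4.5
Dual objective at y_3 = 4.5: reduced costs (-3.5, 10.5), box minimizer x = (6.0, 0.0)
g(y_3) = b*y + (c1 - a1*y)*x1 + (c2 - a2*y)*x2 = 21*4.5 + (-3.5)*6.0 + 10.5*0.0 = 94.5 - 21.0 + 0.0 = 73.5


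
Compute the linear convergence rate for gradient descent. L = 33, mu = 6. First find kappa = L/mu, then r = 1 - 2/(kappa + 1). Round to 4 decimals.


Step 1: Compute the condition number.
kappa = L/mu = 33/6 = 5.5
Step 2: Compute the convergence rate.
r = 1 - 2/(kappa + 1) = 1 - 2*mu/(L + mu) = (L - mu)/(L + mu) = 27/39 = 0.6923


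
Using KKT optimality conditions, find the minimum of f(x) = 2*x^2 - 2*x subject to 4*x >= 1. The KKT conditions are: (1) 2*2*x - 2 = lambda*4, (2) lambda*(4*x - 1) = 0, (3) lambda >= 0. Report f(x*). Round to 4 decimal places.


Step 1: Try lambda = 0 (constraint inactive).
Stationarity: 2*2*x - 2 = 0
x* = 2/(2*2) = 0.5
Check constraint: 4*0.5 = 2.0 >= 1 -- satisfied.
Step 2: Compute optimal value.
f(x*) = 2*0.5^2 - 2*0.5 = -0.5


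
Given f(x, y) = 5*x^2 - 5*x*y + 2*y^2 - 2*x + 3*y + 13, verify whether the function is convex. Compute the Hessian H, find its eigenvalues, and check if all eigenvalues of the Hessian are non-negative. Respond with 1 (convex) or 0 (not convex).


The Hessian of f(x,y) = 5*x^2 - 5*x*y + 2*y^2 - 2*x + 3*y + 13 is:
H = [[10, -5], [-5, 4]]
Trace = 10 + 4 = 14
Determinant = 10*4 - (-5)^2 = 15
Discriminant = (14)^2 - 4*15 = 136.0
Eigenvalues: lambda_1 = 1.169, lambda_2 = 12.831
The function is convex.

1


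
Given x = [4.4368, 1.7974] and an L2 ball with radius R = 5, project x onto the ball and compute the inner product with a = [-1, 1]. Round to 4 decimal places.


Step 1: Compute ||x|| (intermediates to 6 decimals).
||x|| = sqrt(4.4368^2 + 1.7974^2) = 4.787049
Step 2: Project.
Since ||x|| <= R, proj = x (no scaling needed).
proj(x) = [4.4368, 1.7974]
Step 3: Dot product.
a^T * proj(x) = -1*4.4368 + 1*1.7974 = -2.6394


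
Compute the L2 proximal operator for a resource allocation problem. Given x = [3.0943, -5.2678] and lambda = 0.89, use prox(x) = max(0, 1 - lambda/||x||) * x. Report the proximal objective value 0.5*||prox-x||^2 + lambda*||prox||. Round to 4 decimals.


Step 1: Compute ||x||.
||x|| = 6.1094
Step 2: Compute scaling factor.
scale = max(0, 1 - 0.89/6.1094) = 0.8543
Step 3: prox(x) = [2.6435, -4.5004]
||prox(x)|| = 5.2194
Step 4: Proximal objective.
0.5*||prox-x||^2 = 0.3961
lambda*||prox|| = 4.6453
Total = 5.0413


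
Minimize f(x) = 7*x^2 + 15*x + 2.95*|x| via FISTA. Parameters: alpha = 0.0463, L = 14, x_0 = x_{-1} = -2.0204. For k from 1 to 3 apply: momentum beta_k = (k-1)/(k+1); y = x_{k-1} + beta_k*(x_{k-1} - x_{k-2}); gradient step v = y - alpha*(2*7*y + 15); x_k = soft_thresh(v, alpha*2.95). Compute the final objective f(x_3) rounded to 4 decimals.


FISTA on f(x) = 7*x^2 + 15*x + 2.95*|x|
L = 14, alpha = 0.0463
Iteration 1: beta = 0.0, y = -2.0204 + 0.0*(-2.0204 + 2.0204) = -2.0204
  grad(y) = -13.2856, v = y - alpha*grad = -1.4053
  prox(v) = soft_thresh(-1.4053, 0.1366) = -1.2687
Iteration 2: beta = 0.3333, y = -1.2687 + 0.3333*(-1.2687 + 2.0204) = -1.0181
  grad(y) = 0.7463, v = y - alpha*grad = -1.0527
  prox(v) = soft_thresh(-1.0527, 0.1366) = -0.9161
Iteration 3: beta = 0.5, y = -0.9161 + 0.5*(-0.9161 + 1.2687) = -0.7398
  grad(y) = 4.6429, v = y - alpha*grad = -0.9548
  prox(v) = soft_thresh(-0.9548, 0.1366) = -0.8182
f(x_3) = 7*(-0.8182)^2 + 15*(-0.8182) + 2.95*|-0.8182| = -5.1731


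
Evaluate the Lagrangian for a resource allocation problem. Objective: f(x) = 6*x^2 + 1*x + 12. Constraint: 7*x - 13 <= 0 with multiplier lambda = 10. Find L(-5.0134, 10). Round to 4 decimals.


Step 1: Evaluate f(x).
f(-5.0134) = 6*(-5.0134)^2 + 1*(-5.0134) + 12 = 157.7917
Step 2: Evaluate g(x).
g(-5.0134) = 7*-5.0134 - 13 = -48.0938
Step 3: Compute Lagrangian.
L = 157.7917 + 10*-48.0938 = -323.1463


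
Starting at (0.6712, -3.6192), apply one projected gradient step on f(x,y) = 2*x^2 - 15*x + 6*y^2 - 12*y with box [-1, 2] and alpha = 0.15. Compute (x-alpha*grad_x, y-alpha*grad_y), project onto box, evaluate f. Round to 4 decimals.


Step 1: Compute gradient at (0.6712, -3.6192).
grad_x = 2*2*0.6712 - 15 = -12.3152
grad_y = 2*6*-3.6192 - 12 = -55.4304
Step 2: Gradient step.
x_raw = 0.6712 - 0.15*-12.3152 = 2.5185
y_raw = -3.6192 - 0.15*-55.4304 = 4.6954
Step 3: Project onto [-1, 2].
x_proj = clip(2.5185) = 2.0
y_proj = clip(4.6954) = 2.0
Step 4: Evaluate f.
f(2.0, 2.0) = -22.0


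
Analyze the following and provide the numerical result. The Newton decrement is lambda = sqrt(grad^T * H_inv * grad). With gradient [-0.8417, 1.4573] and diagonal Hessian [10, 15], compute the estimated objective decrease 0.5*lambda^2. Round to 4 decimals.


Step 1: H is diagonal, so H^(-1) * g = [-0.0842, 0.0972].
Step 2: g^T H^(-1) g = sum_i g_i^2 / H_ii
  = (-0.8417)^2/10 + (1.4573)^2/15
  = 0.0708 + 0.1416 = 0.2124
Step 3: Objective decrease = 0.5 * g^T H^(-1) g = 0.1062


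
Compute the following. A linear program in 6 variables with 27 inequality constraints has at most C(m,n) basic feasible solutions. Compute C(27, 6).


Each vertex corresponds to some choice of n active constraints out of m, so the number of vertices is at most C(m, n) = m! / (n!(m-n)!).
m = 27, n = 6
Numerator: 27 * 26 * 25 * 24 * 23 * 22
Denominator: 6! = 720
C(27, 6) = 296010


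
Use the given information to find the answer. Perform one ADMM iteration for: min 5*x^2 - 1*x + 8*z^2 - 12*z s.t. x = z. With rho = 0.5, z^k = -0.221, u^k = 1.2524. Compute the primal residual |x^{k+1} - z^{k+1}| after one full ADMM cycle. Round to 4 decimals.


ADMM iteration with rho = 0.5, z^k = -0.221, u^k = 1.2524
Step 1: x-update.
Minimize 5*x^2 - 1*x + (0.5/2)*(x + 0.221 + 1.2524)^2
FOC: (2*5 + 0.5)*x = 1 + 0.5*(-0.221 - 1.2524)
x^{k+1} = 0.0251
Step 2: z-update.
Minimize 8*z^2 - 12*z + (0.5/2)*(0.0251 - z + 1.2524)^2
FOC: (2*8 + 0.5)*z = 12 + 0.5*(0.0251 + 1.2524)
z^{k+1} = 0.766
Step 3: u-update.
u^{k+1} = 1.2524 + 0.0251 - 0.766 = 0.5115
Step 4: Primal residual = |0.0251 - 0.766| = 0.7409


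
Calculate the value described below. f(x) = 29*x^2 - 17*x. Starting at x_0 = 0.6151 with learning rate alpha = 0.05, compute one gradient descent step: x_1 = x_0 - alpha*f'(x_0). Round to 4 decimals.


We compute the gradient at x_0 and apply the update.
f'(x) = 58*x - 17
f'(0.6151) = 58*0.6151 - 17 = 18.6758
x_1 = 0.6151 - 0.05*18.6758 = -0.3187


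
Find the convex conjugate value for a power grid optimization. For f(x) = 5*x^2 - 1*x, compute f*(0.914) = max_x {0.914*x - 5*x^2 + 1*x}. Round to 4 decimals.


f*(y) = sup_x {y*x - a*x^2 - b*x} = sup_x {(y-b)*x - a*x^2}
FOC: (y - b) - 2a*x = 0 => x* = (y - b)/(2a)
x* = (0.914 + 1)/(2*5) = 0.1914
f*(0.914) = (y-b)^2/(4a) = (0.914 + 1)^2/(4*5)
= 3.6634/20 = 0.1832


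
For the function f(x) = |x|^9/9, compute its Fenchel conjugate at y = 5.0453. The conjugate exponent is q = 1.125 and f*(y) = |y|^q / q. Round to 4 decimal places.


The conjugate exponent q satisfies 1/p + 1/q = 1.
p = 9, so q = 9/(9 - 1) = 1.125
|y|^q = 5.0453^1.125 = 6.1766
f*(5.0453) = 6.1766 / 1.125 = 5.4903


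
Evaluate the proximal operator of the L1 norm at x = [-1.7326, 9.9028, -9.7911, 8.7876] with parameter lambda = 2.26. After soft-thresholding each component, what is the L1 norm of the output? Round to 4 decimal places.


Soft-thresholding with lambda = 2.26:
prox(-1.7326) = sign(-1.7326)*max(|-1.7326| - 2.26, 0) = 0.0
prox(9.9028) = sign(9.9028)*max(|9.9028| - 2.26, 0) = 7.6428
prox(-9.7911) = sign(-9.7911)*max(|-9.7911| - 2.26, 0) = -7.5311
prox(8.7876) = sign(8.7876)*max(|8.7876| - 2.26, 0) = 6.5276
prox(x) = [0.0, 7.6428, -7.5311, 6.5276]
||prox(x)||_1 = 0.0 + 7.6428 + 7.5311 + 6.5276 = 21.7015


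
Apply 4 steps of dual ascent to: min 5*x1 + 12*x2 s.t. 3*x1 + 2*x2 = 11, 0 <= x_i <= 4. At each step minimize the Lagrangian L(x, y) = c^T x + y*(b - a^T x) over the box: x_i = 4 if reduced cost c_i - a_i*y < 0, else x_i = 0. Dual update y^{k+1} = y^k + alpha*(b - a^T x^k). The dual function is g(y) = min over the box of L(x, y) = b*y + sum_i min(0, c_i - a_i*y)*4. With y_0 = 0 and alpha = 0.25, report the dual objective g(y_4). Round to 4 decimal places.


Dual ascent for LP: min 5*x1 + 12*x2, 3*x1 + 2*x2 = 11, 0 <= x_i <= 4
Step 1: y^k = 0.0, reduced costs: (5.0, 12.0)
  x^k = (0.0, 0.0), subgradient = b - a^T x = 11.0
  y^{k+1} = 0.0 + 0.25*11.0 = 2.75
Step 2: y^k = 2.75, reduced costs: (-3.25, 6.5)
  x^k = (4.0, 0.0), subgradient = b - a^T x = -1.0
  y^{k+1} = 2.75 + 0.25*-1.0 = 2.5
Step 3: y^k = 2.5, reduced costs: (-2.5, 7.0)
  x^k = (4.0, 0.0), subgradient = b - a^T x = -1.0
  y^{k+1} = 2.5 + 0.25*-1.0 = 2.25
Step 4: y^k = 2.25, reduced costs: (-1.75, 7.5)
  x^k = (4.0, 0.0), subgradient = b - a^T x = -1.0
  y^{k+1} = 2.25 + 0.25*-1.0 = 2.0
Dual objective at y_4 = 2.0: reduced costs (-1.0, 8.0), box minimizer x = (4.0, 0.0)
g(y_4) = b*y + (c1 - a1*y)*x1 + (c2 - a2*y)*x2 = 11*2.0 + (-1.0)*4.0 + 8.0*0.0 = 22.0 - 4.0 + 0.0 = 18.0


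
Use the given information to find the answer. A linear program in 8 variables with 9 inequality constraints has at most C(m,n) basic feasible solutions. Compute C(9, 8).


Each vertex corresponds to some choice of n active constraints out of m, so the number of vertices is at most C(m, n) = m! / (n!(m-n)!).
m = 9, n = 8
Numerator: 9 * 8 * 7 * 6 * 5 * 4 * 3 * 2
Denominator: 8! = 40320
C(9, 8) = 9


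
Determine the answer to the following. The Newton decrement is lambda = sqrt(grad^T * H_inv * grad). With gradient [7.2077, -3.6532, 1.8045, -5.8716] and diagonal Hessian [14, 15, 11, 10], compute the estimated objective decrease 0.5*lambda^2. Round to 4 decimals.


Step 1: H is diagonal, so H^(-1) * g = [0.5148, -0.2435, 0.164, -0.5872].
Step 2: g^T H^(-1) g = sum_i g_i^2 / H_ii
  = (7.2077)^2/14 + (-3.6532)^2/15 + (1.8045)^2/11 + (-5.8716)^2/10
  = 3.7108 + 0.8897 + 0.296 + 3.4476 = 8.3441
Step 3: Objective decrease = 0.5 * g^T H^(-1) g = 4.172


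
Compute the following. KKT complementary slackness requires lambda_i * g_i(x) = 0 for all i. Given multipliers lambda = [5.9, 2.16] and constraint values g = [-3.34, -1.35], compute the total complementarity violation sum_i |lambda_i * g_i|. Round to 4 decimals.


KKT complementary slackness check:
lambda_1 * g_1 = 5.9 * -3.34 = -19.706
lambda_2 * g_2 = 2.16 * -1.35 = -2.916
Total violation = 19.706 + 2.916 = 22.622


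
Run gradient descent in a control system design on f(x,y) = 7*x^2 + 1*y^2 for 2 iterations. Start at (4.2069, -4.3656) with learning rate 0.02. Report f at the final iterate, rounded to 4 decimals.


Gradient descent on f(x,y) = 7*x^2 + 1*y^2.
Starting point: (4.2069, -4.3656), alpha = 0.02
Step 1: grad_x = 2*7*4.2069 = 58.8966, grad_y = 2*1*-4.3656 = -8.7312
  x_1 = 4.2069 - 0.02*58.8966 = 3.029
  y_1 = -4.3656 - 0.02*-8.7312 = -4.191
Step 2: grad_x = 2*7*3.029 = 42.4056, grad_y = 2*1*-4.191 = -8.382
  x_2 = 3.029 - 0.02*42.4056 = 2.1809
  y_2 = -4.191 - 0.02*-8.382 = -4.0233
f(2.1809, -4.0233) = 7*2.1809^2 + 1*(-4.0233)^2 = 49.4802


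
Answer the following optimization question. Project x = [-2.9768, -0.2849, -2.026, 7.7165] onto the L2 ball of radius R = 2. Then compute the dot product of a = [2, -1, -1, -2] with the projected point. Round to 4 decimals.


Step 1: Compute ||x|| (intermediates to 6 decimals).
||x|| = sqrt((-2.9768)^2 + (-0.2849)^2 + (-2.026)^2 + 7.7165^2) = 8.520068
Step 2: Project.
Since ||x|| > R, scale = R/||x|| = 2/8.520068 = 0.23474, proj(x) = scale * x
proj(x) = [-0.698774, -0.066877, -0.475583, 1.811371]
Step 3: Dot product.
a^T * proj(x) = 2*(-0.698774) - 1*(-0.066877) - 1*(-0.475583) - 2*1.811371 = -4.4778


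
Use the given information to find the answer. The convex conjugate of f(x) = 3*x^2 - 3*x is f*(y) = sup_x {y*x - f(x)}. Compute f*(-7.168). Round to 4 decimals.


f*(y) = sup_x {y*x - a*x^2 - b*x} = sup_x {(y-b)*x - a*x^2}
FOC: (y - b) - 2a*x = 0 => x* = (y - b)/(2a)
x* = (-7.168 + 3)/(2*3) = -0.6947
f*(-7.168) = (y-b)^2/(4a) = (-7.168 + 3)^2/(4*3)
= 17.3722/12 = 1.4477


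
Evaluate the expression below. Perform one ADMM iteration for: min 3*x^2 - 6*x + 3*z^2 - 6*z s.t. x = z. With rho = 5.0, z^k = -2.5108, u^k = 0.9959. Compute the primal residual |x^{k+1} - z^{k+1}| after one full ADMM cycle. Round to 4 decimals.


ADMM iteration with rho = 5.0, z^k = -2.5108, u^k = 0.9959
Step 1: x-update.
Minimize 3*x^2 - 6*x + (5.0/2)*(x + 2.5108 + 0.9959)^2
FOC: (2*3 + 5.0)*x = 6 + 5.0*(-2.5108 - 0.9959)
x^{k+1} = -1.0485
Step 2: z-update.
Minimize 3*z^2 - 6*z + (5.0/2)*(-1.0485 - z + 0.9959)^2
FOC: (2*3 + 5.0)*z = 6 + 5.0*(-1.0485 + 0.9959)
z^{k+1} = 0.5215
Step 3: u-update.
u^{k+1} = 0.9959 - 1.0485 - 0.5215 = -0.5741
Step 4: Primal residual = |-1.0485 - 0.5215| = 1.57


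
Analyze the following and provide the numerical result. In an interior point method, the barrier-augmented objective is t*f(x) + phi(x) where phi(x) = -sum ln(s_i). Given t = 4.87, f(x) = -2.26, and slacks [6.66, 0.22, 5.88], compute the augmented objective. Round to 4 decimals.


Step 1: Compute log-barrier.
ln values: [1.8961, -1.5141, 1.7716]
phi = -(1.8961 - 1.5141 + 1.7716) = -2.1535
Step 2: Compute augmented objective.
t*f(x) = 4.87*-2.26 = -11.0062
Total = -11.0062 - 2.1535 = -13.1597


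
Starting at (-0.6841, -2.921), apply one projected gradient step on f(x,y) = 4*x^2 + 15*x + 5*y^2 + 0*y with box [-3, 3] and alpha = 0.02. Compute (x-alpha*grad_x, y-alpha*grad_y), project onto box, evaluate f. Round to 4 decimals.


Step 1: Compute gradient at (-0.6841, -2.921).
grad_x = 2*4*-0.6841 + 15 = 9.5272
grad_y = 2*5*-2.921 + 0 = -29.21
Step 2: Gradient step.
x_raw = -0.6841 - 0.02*9.5272 = -0.8746
y_raw = -2.921 - 0.02*-29.21 = -2.3368
Step 3: Project onto [-3, 3].
x_proj = clip(-0.8746) = -0.8746
y_proj = clip(-2.3368) = -2.3368
Step 4: Evaluate f.
f(-0.8746, -2.3368) = 17.2435


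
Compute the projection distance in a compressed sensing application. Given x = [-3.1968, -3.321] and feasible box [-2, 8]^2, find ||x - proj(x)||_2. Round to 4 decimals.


Project each component onto [-2, 8].
clip(-3.1968) = -2.0, clip(-3.321) = -2.0
Projection = [-2.0, -2.0]
Squared diffs: [1.4323, 1.745]
Distance = sqrt(3.1773) = 1.7825
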